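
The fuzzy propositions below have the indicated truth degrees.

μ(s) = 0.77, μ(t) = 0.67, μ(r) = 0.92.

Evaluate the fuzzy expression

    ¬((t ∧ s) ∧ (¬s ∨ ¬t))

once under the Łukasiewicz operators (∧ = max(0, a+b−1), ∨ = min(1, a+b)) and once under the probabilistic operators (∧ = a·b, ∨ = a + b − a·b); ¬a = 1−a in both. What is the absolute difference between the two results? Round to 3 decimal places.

0.250

Under Łukasiewicz:
  t ∧ s = max(0, a+b−1) on (0.67, 0.77) = 0.44
  ¬s = 1 − 0.77 = 0.23
  ¬t = 1 − 0.67 = 0.33
  ¬s ∨ ¬t = min(1, a+b) on (0.23, 0.33) = 0.56
  (t ∧ s) ∧ (¬s ∨ ¬t) = max(0, a+b−1) on (0.44, 0.56) = 0.00
  ¬((t ∧ s) ∧ (¬s ∨ ¬t)) = 1 − 0.00 = 1.00
  → value = 1.0000
Under probabilistic:
  t ∧ s = a·b on (0.6700, 0.7700) = 0.5159
  ¬s = 1 − 0.7700 = 0.2300
  ¬t = 1 − 0.6700 = 0.3300
  ¬s ∨ ¬t = a + b − a·b on (0.2300, 0.3300) = 0.4841
  (t ∧ s) ∧ (¬s ∨ ¬t) = a·b on (0.5159, 0.4841) = 0.2497
  ¬((t ∧ s) ∧ (¬s ∨ ¬t)) = 1 − 0.2497 = 0.7503
  → value = 0.7503
|1.0000 − 0.7503| = 0.250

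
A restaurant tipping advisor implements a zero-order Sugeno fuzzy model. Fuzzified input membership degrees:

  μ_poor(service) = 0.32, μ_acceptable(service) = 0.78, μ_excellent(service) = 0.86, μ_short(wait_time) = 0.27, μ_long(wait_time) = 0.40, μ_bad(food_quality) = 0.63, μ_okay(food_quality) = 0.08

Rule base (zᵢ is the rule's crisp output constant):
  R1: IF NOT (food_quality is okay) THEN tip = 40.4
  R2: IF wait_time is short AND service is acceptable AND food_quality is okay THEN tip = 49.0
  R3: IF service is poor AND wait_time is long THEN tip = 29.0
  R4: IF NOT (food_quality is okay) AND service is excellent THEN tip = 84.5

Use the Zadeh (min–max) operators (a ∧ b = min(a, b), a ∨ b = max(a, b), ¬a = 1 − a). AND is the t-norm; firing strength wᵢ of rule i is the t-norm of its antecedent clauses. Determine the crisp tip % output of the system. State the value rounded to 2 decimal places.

R1 (z=40.4): ¬okay=1−0.08=0.92 → w = 0.92
R2 (z=49.0): short=0.27, acceptable=0.78, okay=0.08; AND[min(a, b)] → w = 0.08
R3 (z=29.0): poor=0.32, long=0.40; AND[min(a, b)] → w = 0.32
R4 (z=84.5): ¬okay=1−0.08=0.92, excellent=0.86; AND[min(a, b)] → w = 0.86
Weighted average = (0.92·40.4 + 0.08·49.0 + 0.32·29.0 + 0.86·84.5) / (0.92 + 0.08 + 0.32 + 0.86)
  = 123.0380 / 2.1800 = 56.44

56.44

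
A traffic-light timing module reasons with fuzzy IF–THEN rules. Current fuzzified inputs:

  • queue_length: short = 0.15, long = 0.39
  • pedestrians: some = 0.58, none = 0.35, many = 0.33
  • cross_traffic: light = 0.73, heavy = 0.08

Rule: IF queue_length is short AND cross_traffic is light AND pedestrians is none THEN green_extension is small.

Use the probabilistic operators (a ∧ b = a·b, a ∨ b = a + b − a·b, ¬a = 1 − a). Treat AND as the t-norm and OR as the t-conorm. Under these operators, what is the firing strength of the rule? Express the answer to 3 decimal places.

0.038

firing strength: short=0.15, light=0.73, none=0.35; AND[a·b] → w = 0.0383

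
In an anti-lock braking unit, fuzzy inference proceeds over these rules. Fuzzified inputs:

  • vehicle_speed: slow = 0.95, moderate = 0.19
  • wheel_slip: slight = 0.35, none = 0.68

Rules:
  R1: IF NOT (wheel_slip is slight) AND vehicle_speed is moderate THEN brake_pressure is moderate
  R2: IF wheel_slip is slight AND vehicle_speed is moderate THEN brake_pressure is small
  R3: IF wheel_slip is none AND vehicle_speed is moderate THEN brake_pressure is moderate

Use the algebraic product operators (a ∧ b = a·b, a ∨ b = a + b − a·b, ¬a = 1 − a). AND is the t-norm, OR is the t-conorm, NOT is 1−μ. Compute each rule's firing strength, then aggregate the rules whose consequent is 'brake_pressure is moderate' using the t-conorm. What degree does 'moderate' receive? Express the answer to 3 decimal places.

0.237

R1: ¬slight=1−0.35=0.65, moderate=0.19; AND[a·b] → w = 0.1235
R2: slight=0.35, moderate=0.19; AND[a·b] → w = 0.0665
R3: none=0.68, moderate=0.19; AND[a·b] → w = 0.1292
Rules with consequent 'moderate': {R1, R3} → strengths 0.1235, 0.1292
Aggregate via t-conorm [a + b − a·b]: 0.2367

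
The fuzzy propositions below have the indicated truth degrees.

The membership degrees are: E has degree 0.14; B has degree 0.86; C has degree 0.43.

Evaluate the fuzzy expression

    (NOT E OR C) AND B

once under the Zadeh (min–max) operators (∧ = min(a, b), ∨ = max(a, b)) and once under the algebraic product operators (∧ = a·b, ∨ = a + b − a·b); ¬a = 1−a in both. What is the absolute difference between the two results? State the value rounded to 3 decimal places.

Under Zadeh (min–max):
  NOT E = 1 − 0.14 = 0.86
  NOT E OR C = max(a, b) on (0.86, 0.43) = 0.86
  (NOT E OR C) AND B = min(a, b) on (0.86, 0.86) = 0.86
  → value = 0.8600
Under algebraic product:
  NOT E = 1 − 0.1400 = 0.8600
  NOT E OR C = a + b − a·b on (0.8600, 0.4300) = 0.9202
  (NOT E OR C) AND B = a·b on (0.9202, 0.8600) = 0.7914
  → value = 0.7914
|0.8600 − 0.7914| = 0.069

0.069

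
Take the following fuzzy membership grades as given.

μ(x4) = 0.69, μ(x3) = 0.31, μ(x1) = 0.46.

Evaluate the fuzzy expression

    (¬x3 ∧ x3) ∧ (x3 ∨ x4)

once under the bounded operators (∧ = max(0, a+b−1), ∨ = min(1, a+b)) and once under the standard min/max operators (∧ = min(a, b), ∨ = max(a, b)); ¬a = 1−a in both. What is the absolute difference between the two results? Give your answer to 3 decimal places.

Under bounded:
  ¬x3 = 1 − 0.31 = 0.69
  ¬x3 ∧ x3 = max(0, a+b−1) on (0.69, 0.31) = 0.00
  x3 ∨ x4 = min(1, a+b) on (0.31, 0.69) = 1.00
  (¬x3 ∧ x3) ∧ (x3 ∨ x4) = max(0, a+b−1) on (0.00, 1.00) = 0.00
  → value = 0.0000
Under standard min/max:
  ¬x3 = 1 − 0.31 = 0.69
  ¬x3 ∧ x3 = min(a, b) on (0.69, 0.31) = 0.31
  x3 ∨ x4 = max(a, b) on (0.31, 0.69) = 0.69
  (¬x3 ∧ x3) ∧ (x3 ∨ x4) = min(a, b) on (0.31, 0.69) = 0.31
  → value = 0.3100
|0.0000 − 0.3100| = 0.310

0.310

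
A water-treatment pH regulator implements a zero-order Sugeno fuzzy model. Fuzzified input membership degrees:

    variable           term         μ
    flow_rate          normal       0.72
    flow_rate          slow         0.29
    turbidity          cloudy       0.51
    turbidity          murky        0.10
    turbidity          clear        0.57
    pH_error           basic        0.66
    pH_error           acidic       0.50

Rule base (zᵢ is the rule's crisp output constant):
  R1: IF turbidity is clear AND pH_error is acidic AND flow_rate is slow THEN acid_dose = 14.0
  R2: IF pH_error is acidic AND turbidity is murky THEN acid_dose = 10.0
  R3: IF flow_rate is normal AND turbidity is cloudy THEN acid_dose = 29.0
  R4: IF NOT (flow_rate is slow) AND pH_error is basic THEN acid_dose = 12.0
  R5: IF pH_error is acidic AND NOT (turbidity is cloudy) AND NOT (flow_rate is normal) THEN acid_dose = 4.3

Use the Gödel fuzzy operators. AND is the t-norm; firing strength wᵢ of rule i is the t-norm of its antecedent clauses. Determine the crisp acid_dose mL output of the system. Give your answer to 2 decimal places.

R1 (z=14.0): clear=0.57, acidic=0.50, slow=0.29; AND[min(a, b)] → w = 0.29
R2 (z=10.0): acidic=0.50, murky=0.10; AND[min(a, b)] → w = 0.10
R3 (z=29.0): normal=0.72, cloudy=0.51; AND[min(a, b)] → w = 0.51
R4 (z=12.0): ¬slow=1−0.29=0.71, basic=0.66; AND[min(a, b)] → w = 0.66
R5 (z=4.3): acidic=0.50, ¬cloudy=1−0.51=0.49, ¬normal=1−0.72=0.28; AND[min(a, b)] → w = 0.28
Weighted average = (0.29·14.0 + 0.10·10.0 + 0.51·29.0 + 0.66·12.0 + 0.28·4.3) / (0.29 + 0.10 + 0.51 + 0.66 + 0.28)
  = 28.9740 / 1.8400 = 15.75

15.75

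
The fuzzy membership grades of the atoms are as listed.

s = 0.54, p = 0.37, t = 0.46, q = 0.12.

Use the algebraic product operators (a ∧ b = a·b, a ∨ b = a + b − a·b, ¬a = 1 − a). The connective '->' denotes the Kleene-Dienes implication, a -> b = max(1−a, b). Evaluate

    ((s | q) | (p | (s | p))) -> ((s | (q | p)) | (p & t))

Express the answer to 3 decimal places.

s | q = a + b − a·b on (0.5400, 0.1200) = 0.5952
s | p = a + b − a·b on (0.5400, 0.3700) = 0.7102
p | (s | p) = a + b − a·b on (0.3700, 0.7102) = 0.8174
(s | q) | (p | (s | p)) = a + b − a·b on (0.5952, 0.8174) = 0.9261
q | p = a + b − a·b on (0.1200, 0.3700) = 0.4456
s | (q | p) = a + b − a·b on (0.5400, 0.4456) = 0.7450
p & t = a·b on (0.3700, 0.4600) = 0.1702
(s | (q | p)) | (p & t) = a + b − a·b on (0.7450, 0.1702) = 0.7884
((s | q) | (p | (s | p))) -> ((s | (q | p)) | (p & t))  [Kleene-Dienes: max(1−a, b)] with a=0.9261, b=0.7884 → 0.7884

0.788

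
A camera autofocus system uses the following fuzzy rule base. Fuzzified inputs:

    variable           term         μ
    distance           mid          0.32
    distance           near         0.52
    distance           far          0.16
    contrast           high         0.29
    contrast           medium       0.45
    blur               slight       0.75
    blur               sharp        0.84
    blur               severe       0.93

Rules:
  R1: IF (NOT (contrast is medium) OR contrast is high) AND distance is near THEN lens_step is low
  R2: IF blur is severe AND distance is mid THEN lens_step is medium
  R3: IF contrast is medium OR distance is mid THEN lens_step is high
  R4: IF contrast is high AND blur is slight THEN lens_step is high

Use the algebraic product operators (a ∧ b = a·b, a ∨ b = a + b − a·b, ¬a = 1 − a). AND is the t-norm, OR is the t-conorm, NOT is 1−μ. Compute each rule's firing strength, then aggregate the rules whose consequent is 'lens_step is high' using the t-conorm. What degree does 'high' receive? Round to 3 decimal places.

0.707

R1: (¬medium=1−0.45=0.55 OR high=0.29) = 0.6805; AND[a·b] with near=0.52 → w = 0.3539
R2: severe=0.93, mid=0.32; AND[a·b] → w = 0.2976
R3: medium=0.45, mid=0.32; OR[a + b − a·b] → w = 0.6260
R4: high=0.29, slight=0.75; AND[a·b] → w = 0.2175
Rules with consequent 'high': {R3, R4} → strengths 0.6260, 0.2175
Aggregate via t-conorm [a + b − a·b]: 0.7073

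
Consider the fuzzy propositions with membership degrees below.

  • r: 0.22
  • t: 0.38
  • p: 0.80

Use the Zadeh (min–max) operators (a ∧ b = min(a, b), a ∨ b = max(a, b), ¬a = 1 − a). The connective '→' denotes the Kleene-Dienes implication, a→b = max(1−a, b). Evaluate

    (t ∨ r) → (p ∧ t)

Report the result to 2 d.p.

0.62

t ∨ r = max(a, b) on (0.38, 0.22) = 0.38
p ∧ t = min(a, b) on (0.80, 0.38) = 0.38
(t ∨ r) → (p ∧ t)  [Kleene-Dienes: max(1−a, b)] with a=0.38, b=0.38 → 0.62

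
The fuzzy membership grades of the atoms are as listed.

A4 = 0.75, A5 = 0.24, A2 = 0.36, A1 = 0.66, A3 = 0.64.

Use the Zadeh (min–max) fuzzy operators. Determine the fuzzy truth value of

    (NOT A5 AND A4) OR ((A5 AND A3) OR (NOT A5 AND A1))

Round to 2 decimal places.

NOT A5 = 1 − 0.24 = 0.76
NOT A5 AND A4 = min(a, b) on (0.76, 0.75) = 0.75
A5 AND A3 = min(a, b) on (0.24, 0.64) = 0.24
NOT A5 = 1 − 0.24 = 0.76
NOT A5 AND A1 = min(a, b) on (0.76, 0.66) = 0.66
(A5 AND A3) OR (NOT A5 AND A1) = max(a, b) on (0.24, 0.66) = 0.66
(NOT A5 AND A4) OR ((A5 AND A3) OR (NOT A5 AND A1)) = max(a, b) on (0.75, 0.66) = 0.75

0.75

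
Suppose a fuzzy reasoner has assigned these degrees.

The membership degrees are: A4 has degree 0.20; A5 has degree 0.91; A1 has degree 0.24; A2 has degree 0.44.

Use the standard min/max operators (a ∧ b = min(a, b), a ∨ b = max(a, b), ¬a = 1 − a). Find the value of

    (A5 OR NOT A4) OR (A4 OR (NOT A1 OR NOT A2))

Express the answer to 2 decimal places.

NOT A4 = 1 − 0.20 = 0.80
A5 OR NOT A4 = max(a, b) on (0.91, 0.80) = 0.91
NOT A1 = 1 − 0.24 = 0.76
NOT A2 = 1 − 0.44 = 0.56
NOT A1 OR NOT A2 = max(a, b) on (0.76, 0.56) = 0.76
A4 OR (NOT A1 OR NOT A2) = max(a, b) on (0.20, 0.76) = 0.76
(A5 OR NOT A4) OR (A4 OR (NOT A1 OR NOT A2)) = max(a, b) on (0.91, 0.76) = 0.91

0.91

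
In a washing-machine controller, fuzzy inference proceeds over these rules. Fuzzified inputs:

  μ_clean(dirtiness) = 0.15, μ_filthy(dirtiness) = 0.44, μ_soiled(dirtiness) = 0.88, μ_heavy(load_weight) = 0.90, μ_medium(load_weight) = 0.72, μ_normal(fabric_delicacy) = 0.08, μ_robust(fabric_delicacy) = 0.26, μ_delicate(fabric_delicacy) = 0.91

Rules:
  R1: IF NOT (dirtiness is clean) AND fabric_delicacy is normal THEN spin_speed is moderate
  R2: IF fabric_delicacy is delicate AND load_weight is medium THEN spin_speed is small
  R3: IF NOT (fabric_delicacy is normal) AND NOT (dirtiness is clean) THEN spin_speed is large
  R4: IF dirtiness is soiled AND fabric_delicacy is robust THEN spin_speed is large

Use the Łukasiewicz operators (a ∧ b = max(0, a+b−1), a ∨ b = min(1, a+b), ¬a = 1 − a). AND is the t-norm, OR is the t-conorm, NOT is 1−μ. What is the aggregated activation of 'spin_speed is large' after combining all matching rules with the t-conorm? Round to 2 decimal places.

0.91

R1: ¬clean=1−0.15=0.85, normal=0.08; AND[max(0, a+b−1)] → w = 0.00
R2: delicate=0.91, medium=0.72; AND[max(0, a+b−1)] → w = 0.63
R3: ¬normal=1−0.08=0.92, ¬clean=1−0.15=0.85; AND[max(0, a+b−1)] → w = 0.77
R4: soiled=0.88, robust=0.26; AND[max(0, a+b−1)] → w = 0.14
Rules with consequent 'large': {R3, R4} → strengths 0.77, 0.14
Aggregate via t-conorm [min(1, a+b)]: 0.91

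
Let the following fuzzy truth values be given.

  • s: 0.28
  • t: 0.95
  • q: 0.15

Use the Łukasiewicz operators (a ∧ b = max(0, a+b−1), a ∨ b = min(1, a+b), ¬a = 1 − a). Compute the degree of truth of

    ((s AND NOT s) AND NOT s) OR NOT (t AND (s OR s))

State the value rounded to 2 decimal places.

NOT s = 1 − 0.28 = 0.72
s AND NOT s = max(0, a+b−1) on (0.28, 0.72) = 0.00
NOT s = 1 − 0.28 = 0.72
(s AND NOT s) AND NOT s = max(0, a+b−1) on (0.00, 0.72) = 0.00
s OR s = min(1, a+b) on (0.28, 0.28) = 0.56
t AND (s OR s) = max(0, a+b−1) on (0.95, 0.56) = 0.51
NOT (t AND (s OR s)) = 1 − 0.51 = 0.49
((s AND NOT s) AND NOT s) OR NOT (t AND (s OR s)) = min(1, a+b) on (0.00, 0.49) = 0.49

0.49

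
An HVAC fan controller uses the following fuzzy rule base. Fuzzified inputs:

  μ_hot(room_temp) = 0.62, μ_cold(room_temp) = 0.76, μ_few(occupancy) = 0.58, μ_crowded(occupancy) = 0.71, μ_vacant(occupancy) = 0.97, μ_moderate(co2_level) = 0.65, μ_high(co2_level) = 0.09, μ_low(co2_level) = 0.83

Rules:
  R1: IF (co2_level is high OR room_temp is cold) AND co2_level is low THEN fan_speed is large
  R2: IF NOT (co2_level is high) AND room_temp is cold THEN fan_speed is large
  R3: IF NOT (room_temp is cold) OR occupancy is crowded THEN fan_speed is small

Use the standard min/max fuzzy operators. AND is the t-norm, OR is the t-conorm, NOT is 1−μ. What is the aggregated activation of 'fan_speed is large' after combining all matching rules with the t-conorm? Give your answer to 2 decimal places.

0.76

R1: (high=0.09 OR cold=0.76) = 0.76; AND[min(a, b)] with low=0.83 → w = 0.76
R2: ¬high=1−0.09=0.91, cold=0.76; AND[min(a, b)] → w = 0.76
R3: ¬cold=1−0.76=0.24, crowded=0.71; OR[max(a, b)] → w = 0.71
Rules with consequent 'large': {R1, R2} → strengths 0.76, 0.76
Aggregate via t-conorm [max(a, b)]: 0.76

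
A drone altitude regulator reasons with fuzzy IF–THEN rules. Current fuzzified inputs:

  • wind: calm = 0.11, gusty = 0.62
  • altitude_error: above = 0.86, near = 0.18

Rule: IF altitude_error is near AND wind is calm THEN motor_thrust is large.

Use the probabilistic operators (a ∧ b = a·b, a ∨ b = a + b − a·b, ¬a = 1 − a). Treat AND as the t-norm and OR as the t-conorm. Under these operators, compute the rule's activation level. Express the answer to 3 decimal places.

0.020

firing strength: near=0.18, calm=0.11; AND[a·b] → w = 0.0198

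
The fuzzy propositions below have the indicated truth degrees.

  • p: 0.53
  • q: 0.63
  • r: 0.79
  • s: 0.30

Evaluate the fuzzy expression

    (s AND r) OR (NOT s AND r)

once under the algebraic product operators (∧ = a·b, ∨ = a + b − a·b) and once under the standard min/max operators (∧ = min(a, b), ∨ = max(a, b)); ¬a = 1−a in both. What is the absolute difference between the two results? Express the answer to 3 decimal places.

Under algebraic product:
  s AND r = a·b on (0.3000, 0.7900) = 0.2370
  NOT s = 1 − 0.3000 = 0.7000
  NOT s AND r = a·b on (0.7000, 0.7900) = 0.5530
  (s AND r) OR (NOT s AND r) = a + b − a·b on (0.2370, 0.5530) = 0.6589
  → value = 0.6589
Under standard min/max:
  s AND r = min(a, b) on (0.30, 0.79) = 0.30
  NOT s = 1 − 0.30 = 0.70
  NOT s AND r = min(a, b) on (0.70, 0.79) = 0.70
  (s AND r) OR (NOT s AND r) = max(a, b) on (0.30, 0.70) = 0.70
  → value = 0.7000
|0.6589 − 0.7000| = 0.041

0.041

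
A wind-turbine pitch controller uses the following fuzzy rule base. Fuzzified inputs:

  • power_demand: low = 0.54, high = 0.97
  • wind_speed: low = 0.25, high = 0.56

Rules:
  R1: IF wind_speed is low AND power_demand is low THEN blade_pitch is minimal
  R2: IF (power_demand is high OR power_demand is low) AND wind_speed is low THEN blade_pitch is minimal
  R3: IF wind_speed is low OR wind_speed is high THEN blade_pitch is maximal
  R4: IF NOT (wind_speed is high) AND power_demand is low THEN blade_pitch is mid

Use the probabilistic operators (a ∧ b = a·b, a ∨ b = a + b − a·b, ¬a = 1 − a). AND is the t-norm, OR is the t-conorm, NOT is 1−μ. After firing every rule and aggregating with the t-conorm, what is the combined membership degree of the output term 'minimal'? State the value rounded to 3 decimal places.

R1: low=0.25, low=0.54; AND[a·b] → w = 0.1350
R2: (high=0.97 OR low=0.54) = 0.9862; AND[a·b] with low=0.25 → w = 0.2465
R3: low=0.25, high=0.56; OR[a + b − a·b] → w = 0.6700
R4: ¬high=1−0.56=0.44, low=0.54; AND[a·b] → w = 0.2376
Rules with consequent 'minimal': {R1, R2} → strengths 0.1350, 0.2465
Aggregate via t-conorm [a + b − a·b]: 0.3483

0.348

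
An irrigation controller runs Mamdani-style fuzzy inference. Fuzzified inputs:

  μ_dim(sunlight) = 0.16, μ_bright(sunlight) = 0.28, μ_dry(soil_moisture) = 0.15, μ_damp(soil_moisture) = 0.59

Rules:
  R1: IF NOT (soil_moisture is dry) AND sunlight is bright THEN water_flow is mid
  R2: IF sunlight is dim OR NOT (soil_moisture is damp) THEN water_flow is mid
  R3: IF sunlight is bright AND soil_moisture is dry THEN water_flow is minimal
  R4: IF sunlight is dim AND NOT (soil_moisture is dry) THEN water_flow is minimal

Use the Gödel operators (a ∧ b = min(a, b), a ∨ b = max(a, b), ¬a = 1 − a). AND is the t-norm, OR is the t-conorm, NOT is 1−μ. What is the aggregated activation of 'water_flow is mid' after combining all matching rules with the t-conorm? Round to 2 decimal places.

R1: ¬dry=1−0.15=0.85, bright=0.28; AND[min(a, b)] → w = 0.28
R2: dim=0.16, ¬damp=1−0.59=0.41; OR[max(a, b)] → w = 0.41
R3: bright=0.28, dry=0.15; AND[min(a, b)] → w = 0.15
R4: dim=0.16, ¬dry=1−0.15=0.85; AND[min(a, b)] → w = 0.16
Rules with consequent 'mid': {R1, R2} → strengths 0.28, 0.41
Aggregate via t-conorm [max(a, b)]: 0.41

0.41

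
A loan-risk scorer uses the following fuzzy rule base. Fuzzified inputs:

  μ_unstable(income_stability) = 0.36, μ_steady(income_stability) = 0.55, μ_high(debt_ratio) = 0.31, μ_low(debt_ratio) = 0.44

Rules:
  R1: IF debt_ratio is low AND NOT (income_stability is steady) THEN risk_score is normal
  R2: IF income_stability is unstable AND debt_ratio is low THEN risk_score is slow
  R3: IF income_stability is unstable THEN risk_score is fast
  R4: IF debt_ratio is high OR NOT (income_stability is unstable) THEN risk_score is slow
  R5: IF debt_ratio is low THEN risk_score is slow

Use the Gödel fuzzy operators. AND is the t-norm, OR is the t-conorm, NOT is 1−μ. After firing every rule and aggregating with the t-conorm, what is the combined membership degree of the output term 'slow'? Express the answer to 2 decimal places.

0.64

R1: low=0.44, ¬steady=1−0.55=0.45; AND[min(a, b)] → w = 0.44
R2: unstable=0.36, low=0.44; AND[min(a, b)] → w = 0.36
R3: unstable=0.36 → w = 0.36
R4: high=0.31, ¬unstable=1−0.36=0.64; OR[max(a, b)] → w = 0.64
R5: low=0.44 → w = 0.44
Rules with consequent 'slow': {R2, R4, R5} → strengths 0.36, 0.64, 0.44
Aggregate via t-conorm [max(a, b)]: 0.64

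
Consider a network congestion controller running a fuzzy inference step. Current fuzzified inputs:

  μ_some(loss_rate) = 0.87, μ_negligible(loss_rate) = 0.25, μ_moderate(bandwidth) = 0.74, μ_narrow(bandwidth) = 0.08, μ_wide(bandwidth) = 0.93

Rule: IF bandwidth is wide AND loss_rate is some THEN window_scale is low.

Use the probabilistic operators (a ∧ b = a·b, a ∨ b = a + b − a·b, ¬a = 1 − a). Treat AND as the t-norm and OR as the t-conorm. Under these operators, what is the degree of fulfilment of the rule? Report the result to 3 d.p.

firing strength: wide=0.93, some=0.87; AND[a·b] → w = 0.8091

0.809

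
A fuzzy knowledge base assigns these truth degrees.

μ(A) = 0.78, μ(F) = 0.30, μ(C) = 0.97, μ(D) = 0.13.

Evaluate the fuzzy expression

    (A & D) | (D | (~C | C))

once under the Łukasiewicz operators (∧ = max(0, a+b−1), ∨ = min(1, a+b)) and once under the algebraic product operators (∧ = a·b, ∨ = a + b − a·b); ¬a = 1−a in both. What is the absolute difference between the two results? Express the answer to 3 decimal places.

Under Łukasiewicz:
  A & D = max(0, a+b−1) on (0.78, 0.13) = 0.00
  ~C = 1 − 0.97 = 0.03
  ~C | C = min(1, a+b) on (0.03, 0.97) = 1.00
  D | (~C | C) = min(1, a+b) on (0.13, 1.00) = 1.00
  (A & D) | (D | (~C | C)) = min(1, a+b) on (0.00, 1.00) = 1.00
  → value = 1.0000
Under algebraic product:
  A & D = a·b on (0.7800, 0.1300) = 0.1014
  ~C = 1 − 0.9700 = 0.0300
  ~C | C = a + b − a·b on (0.0300, 0.9700) = 0.9709
  D | (~C | C) = a + b − a·b on (0.1300, 0.9709) = 0.9747
  (A & D) | (D | (~C | C)) = a + b − a·b on (0.1014, 0.9747) = 0.9773
  → value = 0.9773
|1.0000 − 0.9773| = 0.023

0.023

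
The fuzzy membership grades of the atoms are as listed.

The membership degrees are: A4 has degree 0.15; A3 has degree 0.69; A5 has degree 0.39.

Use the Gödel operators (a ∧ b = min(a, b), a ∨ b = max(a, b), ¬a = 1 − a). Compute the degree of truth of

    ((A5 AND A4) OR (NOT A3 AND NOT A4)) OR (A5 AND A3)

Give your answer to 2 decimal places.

0.39

A5 AND A4 = min(a, b) on (0.39, 0.15) = 0.15
NOT A3 = 1 − 0.69 = 0.31
NOT A4 = 1 − 0.15 = 0.85
NOT A3 AND NOT A4 = min(a, b) on (0.31, 0.85) = 0.31
(A5 AND A4) OR (NOT A3 AND NOT A4) = max(a, b) on (0.15, 0.31) = 0.31
A5 AND A3 = min(a, b) on (0.39, 0.69) = 0.39
((A5 AND A4) OR (NOT A3 AND NOT A4)) OR (A5 AND A3) = max(a, b) on (0.31, 0.39) = 0.39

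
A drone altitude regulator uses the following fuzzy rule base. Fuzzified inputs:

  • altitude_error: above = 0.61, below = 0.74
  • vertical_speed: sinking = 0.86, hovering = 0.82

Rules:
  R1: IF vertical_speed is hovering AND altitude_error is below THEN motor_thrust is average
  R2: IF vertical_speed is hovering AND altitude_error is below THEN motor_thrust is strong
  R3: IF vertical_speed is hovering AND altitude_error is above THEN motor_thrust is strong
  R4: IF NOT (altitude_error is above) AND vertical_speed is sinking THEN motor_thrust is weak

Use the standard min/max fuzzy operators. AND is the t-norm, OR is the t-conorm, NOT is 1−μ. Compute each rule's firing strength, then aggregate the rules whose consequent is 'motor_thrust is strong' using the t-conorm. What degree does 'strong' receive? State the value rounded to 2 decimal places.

R1: hovering=0.82, below=0.74; AND[min(a, b)] → w = 0.74
R2: hovering=0.82, below=0.74; AND[min(a, b)] → w = 0.74
R3: hovering=0.82, above=0.61; AND[min(a, b)] → w = 0.61
R4: ¬above=1−0.61=0.39, sinking=0.86; AND[min(a, b)] → w = 0.39
Rules with consequent 'strong': {R2, R3} → strengths 0.74, 0.61
Aggregate via t-conorm [max(a, b)]: 0.74

0.74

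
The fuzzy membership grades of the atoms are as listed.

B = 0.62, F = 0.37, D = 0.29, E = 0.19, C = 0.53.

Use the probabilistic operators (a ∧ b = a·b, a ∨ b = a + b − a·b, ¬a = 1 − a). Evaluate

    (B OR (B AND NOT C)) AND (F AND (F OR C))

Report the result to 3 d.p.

NOT C = 1 − 0.5300 = 0.4700
B AND NOT C = a·b on (0.6200, 0.4700) = 0.2914
B OR (B AND NOT C) = a + b − a·b on (0.6200, 0.2914) = 0.7307
F OR C = a + b − a·b on (0.3700, 0.5300) = 0.7039
F AND (F OR C) = a·b on (0.3700, 0.7039) = 0.2604
(B OR (B AND NOT C)) AND (F AND (F OR C)) = a·b on (0.7307, 0.2604) = 0.1903

0.190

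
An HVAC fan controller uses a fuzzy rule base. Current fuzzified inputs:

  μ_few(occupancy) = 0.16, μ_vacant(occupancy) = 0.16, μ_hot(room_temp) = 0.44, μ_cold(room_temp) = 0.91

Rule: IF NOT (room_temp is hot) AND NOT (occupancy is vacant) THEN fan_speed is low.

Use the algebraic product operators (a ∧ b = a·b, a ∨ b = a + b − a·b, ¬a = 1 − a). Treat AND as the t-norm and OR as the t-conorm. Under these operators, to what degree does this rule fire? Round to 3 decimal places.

0.470

firing strength: ¬hot=1−0.44=0.56, ¬vacant=1−0.16=0.84; AND[a·b] → w = 0.4704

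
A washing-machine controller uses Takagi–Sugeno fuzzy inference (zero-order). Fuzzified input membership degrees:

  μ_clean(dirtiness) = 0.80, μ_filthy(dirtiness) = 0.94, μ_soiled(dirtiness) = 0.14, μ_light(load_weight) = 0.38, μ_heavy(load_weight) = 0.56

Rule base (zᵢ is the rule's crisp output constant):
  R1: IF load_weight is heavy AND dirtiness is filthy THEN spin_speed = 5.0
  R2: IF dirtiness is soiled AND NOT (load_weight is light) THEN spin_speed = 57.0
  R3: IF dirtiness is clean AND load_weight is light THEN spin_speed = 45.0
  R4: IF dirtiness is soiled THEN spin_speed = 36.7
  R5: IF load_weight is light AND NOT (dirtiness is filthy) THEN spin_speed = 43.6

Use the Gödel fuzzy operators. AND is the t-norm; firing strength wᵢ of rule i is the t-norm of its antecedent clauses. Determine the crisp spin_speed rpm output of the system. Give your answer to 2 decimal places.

R1 (z=5.0): heavy=0.56, filthy=0.94; AND[min(a, b)] → w = 0.56
R2 (z=57.0): soiled=0.14, ¬light=1−0.38=0.62; AND[min(a, b)] → w = 0.14
R3 (z=45.0): clean=0.80, light=0.38; AND[min(a, b)] → w = 0.38
R4 (z=36.7): soiled=0.14 → w = 0.14
R5 (z=43.6): light=0.38, ¬filthy=1−0.94=0.06; AND[min(a, b)] → w = 0.06
Weighted average = (0.56·5.0 + 0.14·57.0 + 0.38·45.0 + 0.14·36.7 + 0.06·43.6) / (0.56 + 0.14 + 0.38 + 0.14 + 0.06)
  = 35.6340 / 1.2800 = 27.84

27.84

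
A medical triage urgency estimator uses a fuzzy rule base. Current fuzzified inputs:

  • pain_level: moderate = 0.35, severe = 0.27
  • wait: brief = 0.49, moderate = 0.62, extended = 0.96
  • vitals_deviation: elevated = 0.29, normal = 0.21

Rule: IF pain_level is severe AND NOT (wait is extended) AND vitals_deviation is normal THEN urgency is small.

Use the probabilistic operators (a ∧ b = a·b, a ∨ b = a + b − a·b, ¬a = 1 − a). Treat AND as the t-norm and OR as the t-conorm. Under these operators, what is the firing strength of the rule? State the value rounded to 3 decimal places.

0.002

firing strength: severe=0.27, ¬extended=1−0.96=0.04, normal=0.21; AND[a·b] → w = 0.0023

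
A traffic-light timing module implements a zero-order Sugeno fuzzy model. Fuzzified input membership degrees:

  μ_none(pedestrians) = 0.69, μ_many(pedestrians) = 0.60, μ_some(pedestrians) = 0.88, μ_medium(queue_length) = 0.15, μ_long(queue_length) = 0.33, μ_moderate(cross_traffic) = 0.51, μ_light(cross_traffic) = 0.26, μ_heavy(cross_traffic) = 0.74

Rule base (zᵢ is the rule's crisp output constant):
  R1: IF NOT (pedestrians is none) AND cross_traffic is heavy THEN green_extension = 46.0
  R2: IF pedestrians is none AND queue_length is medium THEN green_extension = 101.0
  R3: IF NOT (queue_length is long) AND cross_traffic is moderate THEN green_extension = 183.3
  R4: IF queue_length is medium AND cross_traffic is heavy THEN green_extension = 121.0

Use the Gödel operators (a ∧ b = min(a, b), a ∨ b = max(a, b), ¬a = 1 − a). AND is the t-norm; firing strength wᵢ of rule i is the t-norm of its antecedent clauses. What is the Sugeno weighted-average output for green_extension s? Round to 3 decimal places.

R1 (z=46.0): ¬none=1−0.69=0.31, heavy=0.74; AND[min(a, b)] → w = 0.31
R2 (z=101.0): none=0.69, medium=0.15; AND[min(a, b)] → w = 0.15
R3 (z=183.3): ¬long=1−0.33=0.67, moderate=0.51; AND[min(a, b)] → w = 0.51
R4 (z=121.0): medium=0.15, heavy=0.74; AND[min(a, b)] → w = 0.15
Weighted average = (0.31·46.0 + 0.15·101.0 + 0.51·183.3 + 0.15·121.0) / (0.31 + 0.15 + 0.51 + 0.15)
  = 141.0430 / 1.1200 = 125.931

125.931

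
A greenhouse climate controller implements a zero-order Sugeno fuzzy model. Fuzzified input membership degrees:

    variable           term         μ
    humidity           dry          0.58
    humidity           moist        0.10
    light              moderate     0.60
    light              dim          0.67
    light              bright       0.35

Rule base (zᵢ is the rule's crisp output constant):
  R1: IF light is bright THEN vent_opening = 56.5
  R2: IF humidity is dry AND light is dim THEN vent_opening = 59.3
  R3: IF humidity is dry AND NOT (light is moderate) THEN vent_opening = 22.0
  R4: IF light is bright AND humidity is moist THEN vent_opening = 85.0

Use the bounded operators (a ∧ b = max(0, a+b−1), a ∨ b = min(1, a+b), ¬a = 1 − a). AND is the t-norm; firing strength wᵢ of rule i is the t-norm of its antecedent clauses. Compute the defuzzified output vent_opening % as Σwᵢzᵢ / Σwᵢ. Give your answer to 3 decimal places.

57.667

R1 (z=56.5): bright=0.35 → w = 0.35
R2 (z=59.3): dry=0.58, dim=0.67; AND[max(0, a+b−1)] → w = 0.25
R3 (z=22.0): dry=0.58, ¬moderate=1−0.60=0.40; AND[max(0, a+b−1)] → w = 0.00
R4 (z=85.0): bright=0.35, moist=0.10; AND[max(0, a+b−1)] → w = 0.00
Weighted average = (0.35·56.5 + 0.25·59.3 + 0.00·22.0 + 0.00·85.0) / (0.35 + 0.25 + 0.00 + 0.00)
  = 34.6000 / 0.6000 = 57.667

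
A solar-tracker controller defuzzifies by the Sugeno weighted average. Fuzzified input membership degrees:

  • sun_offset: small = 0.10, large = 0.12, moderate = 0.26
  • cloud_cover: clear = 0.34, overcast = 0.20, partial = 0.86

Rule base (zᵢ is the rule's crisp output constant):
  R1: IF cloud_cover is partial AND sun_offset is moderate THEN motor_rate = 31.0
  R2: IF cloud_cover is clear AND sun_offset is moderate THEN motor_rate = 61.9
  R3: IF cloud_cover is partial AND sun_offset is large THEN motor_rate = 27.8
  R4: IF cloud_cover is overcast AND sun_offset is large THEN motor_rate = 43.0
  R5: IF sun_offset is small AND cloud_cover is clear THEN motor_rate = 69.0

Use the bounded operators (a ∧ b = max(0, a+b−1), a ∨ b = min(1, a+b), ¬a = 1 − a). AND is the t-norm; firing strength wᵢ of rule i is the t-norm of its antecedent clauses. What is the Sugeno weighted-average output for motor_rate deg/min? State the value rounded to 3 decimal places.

R1 (z=31.0): partial=0.86, moderate=0.26; AND[max(0, a+b−1)] → w = 0.12
R2 (z=61.9): clear=0.34, moderate=0.26; AND[max(0, a+b−1)] → w = 0.00
R3 (z=27.8): partial=0.86, large=0.12; AND[max(0, a+b−1)] → w = 0.00
R4 (z=43.0): overcast=0.20, large=0.12; AND[max(0, a+b−1)] → w = 0.00
R5 (z=69.0): small=0.10, clear=0.34; AND[max(0, a+b−1)] → w = 0.00
Weighted average = (0.12·31.0 + 0.00·61.9 + 0.00·27.8 + 0.00·43.0 + 0.00·69.0) / (0.12 + 0.00 + 0.00 + 0.00 + 0.00)
  = 3.7200 / 0.1200 = 31.000

31.000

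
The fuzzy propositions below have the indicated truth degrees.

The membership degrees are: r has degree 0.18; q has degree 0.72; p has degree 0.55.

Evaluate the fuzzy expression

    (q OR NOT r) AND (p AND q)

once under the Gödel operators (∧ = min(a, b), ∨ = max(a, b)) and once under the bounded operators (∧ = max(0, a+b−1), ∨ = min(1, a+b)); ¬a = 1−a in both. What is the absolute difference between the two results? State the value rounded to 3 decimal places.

Under Gödel:
  NOT r = 1 − 0.18 = 0.82
  q OR NOT r = max(a, b) on (0.72, 0.82) = 0.82
  p AND q = min(a, b) on (0.55, 0.72) = 0.55
  (q OR NOT r) AND (p AND q) = min(a, b) on (0.82, 0.55) = 0.55
  → value = 0.5500
Under bounded:
  NOT r = 1 − 0.18 = 0.82
  q OR NOT r = min(1, a+b) on (0.72, 0.82) = 1.00
  p AND q = max(0, a+b−1) on (0.55, 0.72) = 0.27
  (q OR NOT r) AND (p AND q) = max(0, a+b−1) on (1.00, 0.27) = 0.27
  → value = 0.2700
|0.5500 − 0.2700| = 0.280

0.280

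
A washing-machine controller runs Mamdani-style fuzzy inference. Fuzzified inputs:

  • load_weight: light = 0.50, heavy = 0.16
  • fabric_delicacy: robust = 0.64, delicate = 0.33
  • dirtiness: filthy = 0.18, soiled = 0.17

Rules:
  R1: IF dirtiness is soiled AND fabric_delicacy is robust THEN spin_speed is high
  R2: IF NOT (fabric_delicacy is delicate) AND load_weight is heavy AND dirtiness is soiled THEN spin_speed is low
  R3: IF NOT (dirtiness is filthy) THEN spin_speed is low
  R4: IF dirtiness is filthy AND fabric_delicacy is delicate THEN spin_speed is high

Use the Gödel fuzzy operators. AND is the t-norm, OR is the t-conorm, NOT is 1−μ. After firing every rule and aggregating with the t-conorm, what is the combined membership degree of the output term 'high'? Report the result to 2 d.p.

0.18

R1: soiled=0.17, robust=0.64; AND[min(a, b)] → w = 0.17
R2: ¬delicate=1−0.33=0.67, heavy=0.16, soiled=0.17; AND[min(a, b)] → w = 0.16
R3: ¬filthy=1−0.18=0.82 → w = 0.82
R4: filthy=0.18, delicate=0.33; AND[min(a, b)] → w = 0.18
Rules with consequent 'high': {R1, R4} → strengths 0.17, 0.18
Aggregate via t-conorm [max(a, b)]: 0.18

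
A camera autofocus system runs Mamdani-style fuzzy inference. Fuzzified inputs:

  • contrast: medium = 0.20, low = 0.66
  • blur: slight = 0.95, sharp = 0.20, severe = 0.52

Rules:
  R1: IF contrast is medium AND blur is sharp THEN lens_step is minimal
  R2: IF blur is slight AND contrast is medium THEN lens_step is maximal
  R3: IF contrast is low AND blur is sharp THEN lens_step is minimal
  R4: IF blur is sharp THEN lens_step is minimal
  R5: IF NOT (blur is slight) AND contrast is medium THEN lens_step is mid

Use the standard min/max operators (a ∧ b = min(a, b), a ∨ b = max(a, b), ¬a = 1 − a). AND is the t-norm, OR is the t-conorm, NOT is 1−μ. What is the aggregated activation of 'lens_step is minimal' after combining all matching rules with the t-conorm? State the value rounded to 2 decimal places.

R1: medium=0.20, sharp=0.20; AND[min(a, b)] → w = 0.20
R2: slight=0.95, medium=0.20; AND[min(a, b)] → w = 0.20
R3: low=0.66, sharp=0.20; AND[min(a, b)] → w = 0.20
R4: sharp=0.20 → w = 0.20
R5: ¬slight=1−0.95=0.05, medium=0.20; AND[min(a, b)] → w = 0.05
Rules with consequent 'minimal': {R1, R3, R4} → strengths 0.20, 0.20, 0.20
Aggregate via t-conorm [max(a, b)]: 0.20

0.20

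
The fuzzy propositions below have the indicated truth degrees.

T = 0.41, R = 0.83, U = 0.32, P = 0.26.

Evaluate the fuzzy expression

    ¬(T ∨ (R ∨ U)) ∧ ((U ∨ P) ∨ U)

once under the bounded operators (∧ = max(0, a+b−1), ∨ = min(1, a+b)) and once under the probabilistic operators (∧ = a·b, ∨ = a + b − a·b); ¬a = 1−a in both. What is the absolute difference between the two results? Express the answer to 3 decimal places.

Under bounded:
  R ∨ U = min(1, a+b) on (0.83, 0.32) = 1.00
  T ∨ (R ∨ U) = min(1, a+b) on (0.41, 1.00) = 1.00
  ¬(T ∨ (R ∨ U)) = 1 − 1.00 = 0.00
  U ∨ P = min(1, a+b) on (0.32, 0.26) = 0.58
  (U ∨ P) ∨ U = min(1, a+b) on (0.58, 0.32) = 0.90
  ¬(T ∨ (R ∨ U)) ∧ ((U ∨ P) ∨ U) = max(0, a+b−1) on (0.00, 0.90) = 0.00
  → value = 0.0000
Under probabilistic:
  R ∨ U = a + b − a·b on (0.8300, 0.3200) = 0.8844
  T ∨ (R ∨ U) = a + b − a·b on (0.4100, 0.8844) = 0.9318
  ¬(T ∨ (R ∨ U)) = 1 − 0.9318 = 0.0682
  U ∨ P = a + b − a·b on (0.3200, 0.2600) = 0.4968
  (U ∨ P) ∨ U = a + b − a·b on (0.4968, 0.3200) = 0.6578
  ¬(T ∨ (R ∨ U)) ∧ ((U ∨ P) ∨ U) = a·b on (0.0682, 0.6578) = 0.0449
  → value = 0.0449
|0.0000 − 0.0449| = 0.045

0.045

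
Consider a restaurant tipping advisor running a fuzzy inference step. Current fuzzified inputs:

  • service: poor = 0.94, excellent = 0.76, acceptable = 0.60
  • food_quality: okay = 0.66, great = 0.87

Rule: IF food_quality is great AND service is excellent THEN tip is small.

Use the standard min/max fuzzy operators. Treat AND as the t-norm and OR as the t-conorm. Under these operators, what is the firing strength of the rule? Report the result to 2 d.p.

firing strength: great=0.87, excellent=0.76; AND[min(a, b)] → w = 0.76

0.76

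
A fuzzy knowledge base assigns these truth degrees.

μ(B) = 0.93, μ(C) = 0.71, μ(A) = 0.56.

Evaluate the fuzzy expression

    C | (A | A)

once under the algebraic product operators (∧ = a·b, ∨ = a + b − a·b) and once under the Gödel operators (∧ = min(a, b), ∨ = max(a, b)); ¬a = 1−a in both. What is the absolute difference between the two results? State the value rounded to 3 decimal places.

0.234

Under algebraic product:
  A | A = a + b − a·b on (0.5600, 0.5600) = 0.8064
  C | (A | A) = a + b − a·b on (0.7100, 0.8064) = 0.9439
  → value = 0.9439
Under Gödel:
  A | A = max(a, b) on (0.56, 0.56) = 0.56
  C | (A | A) = max(a, b) on (0.71, 0.56) = 0.71
  → value = 0.7100
|0.9439 − 0.7100| = 0.234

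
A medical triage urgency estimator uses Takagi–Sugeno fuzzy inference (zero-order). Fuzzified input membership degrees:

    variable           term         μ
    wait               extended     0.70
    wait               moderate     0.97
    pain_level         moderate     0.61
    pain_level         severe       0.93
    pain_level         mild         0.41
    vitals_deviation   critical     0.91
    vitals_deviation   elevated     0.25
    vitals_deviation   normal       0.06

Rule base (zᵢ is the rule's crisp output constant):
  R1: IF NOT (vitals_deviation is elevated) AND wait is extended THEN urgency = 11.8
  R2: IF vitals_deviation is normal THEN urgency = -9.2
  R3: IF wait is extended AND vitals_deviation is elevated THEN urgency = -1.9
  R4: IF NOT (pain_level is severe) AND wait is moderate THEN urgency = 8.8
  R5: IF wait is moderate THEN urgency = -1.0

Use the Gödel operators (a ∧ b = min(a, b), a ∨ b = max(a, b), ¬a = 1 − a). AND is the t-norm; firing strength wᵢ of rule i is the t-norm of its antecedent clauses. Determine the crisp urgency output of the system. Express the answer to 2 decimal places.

3.36

R1 (z=11.8): ¬elevated=1−0.25=0.75, extended=0.70; AND[min(a, b)] → w = 0.70
R2 (z=-9.2): normal=0.06 → w = 0.06
R3 (z=-1.9): extended=0.70, elevated=0.25; AND[min(a, b)] → w = 0.25
R4 (z=8.8): ¬severe=1−0.93=0.07, moderate=0.97; AND[min(a, b)] → w = 0.07
R5 (z=-1.0): moderate=0.97 → w = 0.97
Weighted average = (0.70·11.8 + 0.06·-9.2 + 0.25·-1.9 + 0.07·8.8 + 0.97·-1.0) / (0.70 + 0.06 + 0.25 + 0.07 + 0.97)
  = 6.8790 / 2.0500 = 3.36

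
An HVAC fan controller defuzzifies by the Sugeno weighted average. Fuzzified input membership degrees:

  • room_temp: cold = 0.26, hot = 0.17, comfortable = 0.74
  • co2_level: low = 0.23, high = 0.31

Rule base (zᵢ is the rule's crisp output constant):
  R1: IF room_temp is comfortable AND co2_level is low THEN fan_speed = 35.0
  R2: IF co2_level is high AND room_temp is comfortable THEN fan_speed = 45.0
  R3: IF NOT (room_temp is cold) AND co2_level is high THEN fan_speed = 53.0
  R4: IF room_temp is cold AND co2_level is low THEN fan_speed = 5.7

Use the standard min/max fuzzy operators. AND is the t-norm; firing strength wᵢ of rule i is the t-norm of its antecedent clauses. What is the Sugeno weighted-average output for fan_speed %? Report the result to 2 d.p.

36.80

R1 (z=35.0): comfortable=0.74, low=0.23; AND[min(a, b)] → w = 0.23
R2 (z=45.0): high=0.31, comfortable=0.74; AND[min(a, b)] → w = 0.31
R3 (z=53.0): ¬cold=1−0.26=0.74, high=0.31; AND[min(a, b)] → w = 0.31
R4 (z=5.7): cold=0.26, low=0.23; AND[min(a, b)] → w = 0.23
Weighted average = (0.23·35.0 + 0.31·45.0 + 0.31·53.0 + 0.23·5.7) / (0.23 + 0.31 + 0.31 + 0.23)
  = 39.7410 / 1.0800 = 36.80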